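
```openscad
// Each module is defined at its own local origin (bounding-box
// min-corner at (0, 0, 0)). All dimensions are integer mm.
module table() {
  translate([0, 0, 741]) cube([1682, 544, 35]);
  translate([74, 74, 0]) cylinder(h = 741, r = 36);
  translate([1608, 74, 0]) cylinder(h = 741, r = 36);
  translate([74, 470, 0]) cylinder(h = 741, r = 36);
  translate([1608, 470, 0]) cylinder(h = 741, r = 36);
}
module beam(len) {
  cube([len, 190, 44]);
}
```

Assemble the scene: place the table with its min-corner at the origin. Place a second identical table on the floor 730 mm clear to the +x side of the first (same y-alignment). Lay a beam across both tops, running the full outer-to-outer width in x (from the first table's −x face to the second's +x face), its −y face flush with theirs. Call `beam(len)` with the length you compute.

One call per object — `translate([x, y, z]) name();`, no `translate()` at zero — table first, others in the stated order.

table();
translate([2412, 0, 0]) table();
translate([0, 0, 776]) beam(4094);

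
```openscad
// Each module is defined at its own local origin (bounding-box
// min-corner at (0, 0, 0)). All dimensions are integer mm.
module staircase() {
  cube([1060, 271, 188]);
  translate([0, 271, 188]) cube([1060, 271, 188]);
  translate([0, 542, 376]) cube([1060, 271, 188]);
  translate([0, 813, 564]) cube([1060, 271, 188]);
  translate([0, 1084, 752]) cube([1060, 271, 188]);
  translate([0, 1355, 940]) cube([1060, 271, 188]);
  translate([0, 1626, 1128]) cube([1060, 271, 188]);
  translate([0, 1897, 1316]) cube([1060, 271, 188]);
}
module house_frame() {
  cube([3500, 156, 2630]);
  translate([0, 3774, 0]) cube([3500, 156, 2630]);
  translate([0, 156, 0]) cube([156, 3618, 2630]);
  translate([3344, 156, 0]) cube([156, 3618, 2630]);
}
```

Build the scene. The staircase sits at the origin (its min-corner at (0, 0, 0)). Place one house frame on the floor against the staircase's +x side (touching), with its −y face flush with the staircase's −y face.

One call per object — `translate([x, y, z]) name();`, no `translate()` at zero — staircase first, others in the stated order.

staircase();
translate([1060, 0, 0]) house_frame();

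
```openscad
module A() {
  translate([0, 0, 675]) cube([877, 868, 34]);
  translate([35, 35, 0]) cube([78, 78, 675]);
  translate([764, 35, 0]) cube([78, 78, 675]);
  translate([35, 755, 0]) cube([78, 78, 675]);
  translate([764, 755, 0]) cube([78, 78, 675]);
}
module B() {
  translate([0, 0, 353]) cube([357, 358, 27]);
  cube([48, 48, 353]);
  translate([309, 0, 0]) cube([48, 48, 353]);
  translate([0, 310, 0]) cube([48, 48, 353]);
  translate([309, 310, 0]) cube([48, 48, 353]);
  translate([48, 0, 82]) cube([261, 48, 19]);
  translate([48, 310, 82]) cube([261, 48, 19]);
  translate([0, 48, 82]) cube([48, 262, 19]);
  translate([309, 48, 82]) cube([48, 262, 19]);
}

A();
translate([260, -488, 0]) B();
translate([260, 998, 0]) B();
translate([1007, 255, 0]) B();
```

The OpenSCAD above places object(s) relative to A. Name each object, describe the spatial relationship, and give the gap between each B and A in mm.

A is a table. B is a stool. Three stools sit around the table at the −y, +y, +x sides. The gap between each stool and the table is 130 mm.

Each stool's nearest face is 130 mm from the table's bounding box.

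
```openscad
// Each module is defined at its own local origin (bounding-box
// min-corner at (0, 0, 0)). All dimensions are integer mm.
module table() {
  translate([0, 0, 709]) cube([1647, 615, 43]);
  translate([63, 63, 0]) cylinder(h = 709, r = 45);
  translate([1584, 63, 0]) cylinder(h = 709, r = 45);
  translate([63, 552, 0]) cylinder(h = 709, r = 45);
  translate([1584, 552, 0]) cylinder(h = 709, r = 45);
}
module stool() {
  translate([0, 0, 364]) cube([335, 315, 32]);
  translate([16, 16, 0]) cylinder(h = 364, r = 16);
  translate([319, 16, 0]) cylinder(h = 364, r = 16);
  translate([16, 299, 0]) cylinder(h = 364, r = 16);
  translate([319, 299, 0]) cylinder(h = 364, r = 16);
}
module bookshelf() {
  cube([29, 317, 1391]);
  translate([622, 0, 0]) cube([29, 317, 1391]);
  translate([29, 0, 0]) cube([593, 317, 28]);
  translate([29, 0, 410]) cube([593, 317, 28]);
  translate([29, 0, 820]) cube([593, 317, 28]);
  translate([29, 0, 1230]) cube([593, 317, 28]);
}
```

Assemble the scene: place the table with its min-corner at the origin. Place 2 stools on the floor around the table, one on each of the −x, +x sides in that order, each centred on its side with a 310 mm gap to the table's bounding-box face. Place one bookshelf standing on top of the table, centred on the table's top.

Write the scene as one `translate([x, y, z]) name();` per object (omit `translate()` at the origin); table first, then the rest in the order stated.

table();
translate([-645, 150, 0]) stool();
translate([1957, 150, 0]) stool();
translate([498, 149, 752]) bookshelf();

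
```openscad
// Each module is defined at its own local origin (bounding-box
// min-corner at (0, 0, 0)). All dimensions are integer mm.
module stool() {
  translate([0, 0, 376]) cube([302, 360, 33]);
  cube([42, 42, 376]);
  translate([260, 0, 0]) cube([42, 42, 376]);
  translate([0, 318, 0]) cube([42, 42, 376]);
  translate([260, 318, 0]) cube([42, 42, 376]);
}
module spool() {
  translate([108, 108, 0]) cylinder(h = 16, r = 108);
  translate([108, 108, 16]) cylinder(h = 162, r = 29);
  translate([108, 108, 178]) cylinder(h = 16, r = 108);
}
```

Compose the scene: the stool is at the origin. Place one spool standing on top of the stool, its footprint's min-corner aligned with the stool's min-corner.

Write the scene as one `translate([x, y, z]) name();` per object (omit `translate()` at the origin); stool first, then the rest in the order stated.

stool();
translate([0, 0, 409]) spool();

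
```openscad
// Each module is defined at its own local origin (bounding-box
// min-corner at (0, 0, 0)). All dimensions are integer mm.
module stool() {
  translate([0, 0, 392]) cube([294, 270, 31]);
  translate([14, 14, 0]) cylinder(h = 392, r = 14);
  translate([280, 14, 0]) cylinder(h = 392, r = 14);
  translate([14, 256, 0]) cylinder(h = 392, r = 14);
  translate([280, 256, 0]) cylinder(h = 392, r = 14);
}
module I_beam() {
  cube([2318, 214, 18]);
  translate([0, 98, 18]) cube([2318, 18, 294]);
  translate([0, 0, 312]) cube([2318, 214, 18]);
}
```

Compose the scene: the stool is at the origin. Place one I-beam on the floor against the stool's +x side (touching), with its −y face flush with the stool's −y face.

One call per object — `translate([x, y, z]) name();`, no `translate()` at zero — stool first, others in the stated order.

stool();
translate([294, 0, 0]) I_beam();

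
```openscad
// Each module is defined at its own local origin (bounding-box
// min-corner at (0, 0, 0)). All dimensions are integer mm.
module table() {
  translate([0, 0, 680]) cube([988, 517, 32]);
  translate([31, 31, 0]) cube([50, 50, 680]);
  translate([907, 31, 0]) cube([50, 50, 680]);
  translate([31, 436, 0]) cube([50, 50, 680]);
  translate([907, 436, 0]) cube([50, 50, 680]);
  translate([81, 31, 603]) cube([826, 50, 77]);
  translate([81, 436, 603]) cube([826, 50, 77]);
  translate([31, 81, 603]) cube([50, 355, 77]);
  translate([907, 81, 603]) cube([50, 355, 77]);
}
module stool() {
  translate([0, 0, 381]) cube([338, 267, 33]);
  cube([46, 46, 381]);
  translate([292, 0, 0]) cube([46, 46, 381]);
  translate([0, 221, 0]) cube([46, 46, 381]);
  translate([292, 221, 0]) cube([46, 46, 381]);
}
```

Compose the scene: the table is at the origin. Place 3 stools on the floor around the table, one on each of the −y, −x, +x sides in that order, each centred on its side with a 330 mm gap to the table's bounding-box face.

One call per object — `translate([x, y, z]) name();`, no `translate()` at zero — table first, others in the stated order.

table();
translate([325, -597, 0]) stool();
translate([-668, 125, 0]) stool();
translate([1318, 125, 0]) stool();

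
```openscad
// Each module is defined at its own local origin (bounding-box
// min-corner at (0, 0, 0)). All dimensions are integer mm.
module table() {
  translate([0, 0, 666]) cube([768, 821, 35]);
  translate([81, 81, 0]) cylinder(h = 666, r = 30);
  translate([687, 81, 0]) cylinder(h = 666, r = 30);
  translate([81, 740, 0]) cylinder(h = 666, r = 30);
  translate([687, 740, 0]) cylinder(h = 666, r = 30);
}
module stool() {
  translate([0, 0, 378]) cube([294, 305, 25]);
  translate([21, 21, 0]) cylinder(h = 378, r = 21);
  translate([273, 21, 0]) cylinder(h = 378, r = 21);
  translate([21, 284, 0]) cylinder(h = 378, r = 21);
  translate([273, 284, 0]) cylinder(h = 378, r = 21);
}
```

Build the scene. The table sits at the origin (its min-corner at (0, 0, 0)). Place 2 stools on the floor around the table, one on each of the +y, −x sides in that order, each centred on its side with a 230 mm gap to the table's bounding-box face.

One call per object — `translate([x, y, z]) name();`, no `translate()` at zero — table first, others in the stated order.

table();
translate([237, 1051, 0]) stool();
translate([-524, 258, 0]) stool();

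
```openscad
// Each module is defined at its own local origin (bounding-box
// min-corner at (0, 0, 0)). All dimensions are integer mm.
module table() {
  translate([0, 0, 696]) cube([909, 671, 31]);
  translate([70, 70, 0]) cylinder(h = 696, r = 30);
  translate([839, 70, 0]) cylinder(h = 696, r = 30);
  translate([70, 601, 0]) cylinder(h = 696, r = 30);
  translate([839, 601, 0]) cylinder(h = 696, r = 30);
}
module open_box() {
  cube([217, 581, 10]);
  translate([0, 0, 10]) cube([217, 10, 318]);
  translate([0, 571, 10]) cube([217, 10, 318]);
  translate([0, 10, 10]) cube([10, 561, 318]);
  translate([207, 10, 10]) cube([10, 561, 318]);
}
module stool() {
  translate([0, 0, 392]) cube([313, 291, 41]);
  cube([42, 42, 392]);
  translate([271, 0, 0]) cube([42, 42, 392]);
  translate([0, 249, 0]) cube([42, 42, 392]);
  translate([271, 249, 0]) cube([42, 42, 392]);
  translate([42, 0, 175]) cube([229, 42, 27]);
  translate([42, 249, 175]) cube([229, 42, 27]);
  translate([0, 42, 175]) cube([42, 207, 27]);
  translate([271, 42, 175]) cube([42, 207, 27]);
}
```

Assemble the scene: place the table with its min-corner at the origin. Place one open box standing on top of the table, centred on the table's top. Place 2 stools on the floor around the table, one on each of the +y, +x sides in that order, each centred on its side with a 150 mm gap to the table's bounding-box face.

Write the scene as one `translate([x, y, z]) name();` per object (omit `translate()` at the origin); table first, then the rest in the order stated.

table();
translate([346, 45, 727]) open_box();
translate([298, 821, 0]) stool();
translate([1059, 190, 0]) stool();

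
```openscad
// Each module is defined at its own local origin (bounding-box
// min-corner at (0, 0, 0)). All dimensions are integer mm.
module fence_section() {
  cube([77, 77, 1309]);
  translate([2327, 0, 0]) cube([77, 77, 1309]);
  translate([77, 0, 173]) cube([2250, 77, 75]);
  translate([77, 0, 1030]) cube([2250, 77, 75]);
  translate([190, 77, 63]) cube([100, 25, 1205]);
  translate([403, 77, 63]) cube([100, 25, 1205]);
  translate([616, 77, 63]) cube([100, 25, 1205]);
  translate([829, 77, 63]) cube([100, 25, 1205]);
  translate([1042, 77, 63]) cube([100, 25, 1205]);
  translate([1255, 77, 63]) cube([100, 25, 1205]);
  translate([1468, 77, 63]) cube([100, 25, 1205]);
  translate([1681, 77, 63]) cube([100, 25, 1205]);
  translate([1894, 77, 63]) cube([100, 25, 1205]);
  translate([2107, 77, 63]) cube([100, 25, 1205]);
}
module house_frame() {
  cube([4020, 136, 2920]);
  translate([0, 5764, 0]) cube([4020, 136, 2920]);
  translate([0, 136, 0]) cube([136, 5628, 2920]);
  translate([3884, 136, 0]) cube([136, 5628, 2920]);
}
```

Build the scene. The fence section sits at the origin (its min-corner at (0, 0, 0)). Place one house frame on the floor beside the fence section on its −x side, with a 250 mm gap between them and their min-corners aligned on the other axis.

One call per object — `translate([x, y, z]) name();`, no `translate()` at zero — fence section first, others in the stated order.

fence_section();
translate([-4270, 0, 0]) house_frame();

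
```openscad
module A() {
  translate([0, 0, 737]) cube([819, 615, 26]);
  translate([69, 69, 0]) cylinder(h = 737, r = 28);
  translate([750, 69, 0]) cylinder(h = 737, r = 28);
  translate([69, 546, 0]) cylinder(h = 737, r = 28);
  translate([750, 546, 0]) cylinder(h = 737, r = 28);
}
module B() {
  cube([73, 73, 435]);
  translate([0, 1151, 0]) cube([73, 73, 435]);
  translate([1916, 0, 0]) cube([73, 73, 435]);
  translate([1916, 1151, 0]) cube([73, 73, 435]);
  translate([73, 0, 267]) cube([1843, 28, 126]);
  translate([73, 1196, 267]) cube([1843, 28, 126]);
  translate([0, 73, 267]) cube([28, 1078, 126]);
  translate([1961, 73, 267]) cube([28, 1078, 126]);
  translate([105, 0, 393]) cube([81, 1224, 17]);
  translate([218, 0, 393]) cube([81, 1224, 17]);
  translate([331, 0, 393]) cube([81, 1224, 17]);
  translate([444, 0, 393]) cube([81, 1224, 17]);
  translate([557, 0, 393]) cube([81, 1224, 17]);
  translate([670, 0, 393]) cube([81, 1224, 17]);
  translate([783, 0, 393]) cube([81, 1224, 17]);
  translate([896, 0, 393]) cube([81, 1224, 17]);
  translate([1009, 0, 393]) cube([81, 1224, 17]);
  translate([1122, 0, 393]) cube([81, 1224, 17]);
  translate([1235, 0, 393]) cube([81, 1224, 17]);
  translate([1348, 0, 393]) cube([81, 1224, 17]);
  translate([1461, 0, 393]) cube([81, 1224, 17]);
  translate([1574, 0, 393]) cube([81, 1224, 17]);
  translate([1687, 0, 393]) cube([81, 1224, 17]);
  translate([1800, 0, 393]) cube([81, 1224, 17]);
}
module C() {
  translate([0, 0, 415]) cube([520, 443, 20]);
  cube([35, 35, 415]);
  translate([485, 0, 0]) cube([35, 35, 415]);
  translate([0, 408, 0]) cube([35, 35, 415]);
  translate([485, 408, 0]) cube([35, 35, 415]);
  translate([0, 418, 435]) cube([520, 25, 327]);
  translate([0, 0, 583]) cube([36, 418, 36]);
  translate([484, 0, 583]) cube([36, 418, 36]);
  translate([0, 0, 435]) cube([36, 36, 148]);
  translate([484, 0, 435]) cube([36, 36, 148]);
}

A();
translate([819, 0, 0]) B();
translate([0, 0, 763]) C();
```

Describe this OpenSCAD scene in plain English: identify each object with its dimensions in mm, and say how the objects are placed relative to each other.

A is a table: top 819 mm (x) × 615 mm (y), 26 mm thick, upper face at z = 763 mm, on four round legs of 56 mm diameter, each leg's bounding box inset 41 mm from the nearest pair of top edges, running from z = 0 to the bottom of the top.

B is a bed frame 1989 mm long (x) by 1224 mm wide (y). Four 73×73 mm corner posts, 435 mm tall, at the corners of the footprint. Four rails of 28 mm thickness and 126 mm height run between adjacent posts with their undersides at z = 267 mm, their outer faces flush with the outside of the frame (the two x-running rails run between the posts' inner faces; the two y-running rails run between the posts' inner faces). 16 slats, each 81 mm wide (x) and 17 mm thick, lie across the top of the two x-running rails, running the full 1224 mm width of the frame in y; the slats are evenly spaced along x between the inner faces of the end posts with equal gaps (rounded down to the nearest mm) at the −x end and between each pair — any rounding remainder accumulates at the +x end.

C is a chair. The seat is a 520×443×20 mm slab with its top at z = 435 mm, on four 35×35 mm corner legs (flush with the seat edges, standing on z = 0). A flat backrest 25 mm thick, 327 mm tall, spans the full seat width and rises from the seat top along its +y edge, rear face flush with the rear of the seat. Two armrests of 36×36 mm section run along each side from the seat's front edge to the front of the backrest, top faces 184 mm above the seat top and outer faces flush with the seat's x-edges; a 36×36 mm post under the front of each armrest stands on the seat at the front corner.

The bed frame is against the table's +x side, with their −y faces flush. The chair is on top of the table.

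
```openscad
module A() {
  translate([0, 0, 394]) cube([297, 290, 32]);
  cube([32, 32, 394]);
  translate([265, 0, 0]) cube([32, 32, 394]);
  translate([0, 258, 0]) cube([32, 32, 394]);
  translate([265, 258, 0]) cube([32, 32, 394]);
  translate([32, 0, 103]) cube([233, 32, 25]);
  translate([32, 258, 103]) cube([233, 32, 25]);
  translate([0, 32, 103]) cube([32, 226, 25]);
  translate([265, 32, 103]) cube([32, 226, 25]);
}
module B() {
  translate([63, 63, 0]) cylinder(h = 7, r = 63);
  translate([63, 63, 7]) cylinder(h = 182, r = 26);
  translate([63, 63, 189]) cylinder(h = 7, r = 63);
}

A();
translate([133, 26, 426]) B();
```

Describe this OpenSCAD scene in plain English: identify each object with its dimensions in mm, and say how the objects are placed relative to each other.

A is a four-legged stool. The seat is a 297×290×32 mm slab whose top surface is at z = 426 mm; four square legs, each 32×32 mm in cross-section, run from the floor (z = 0) to the underside of the seat, each flush with a corner of the seat. Four stretchers, 32 mm wide and 25 mm tall, connect adjacent legs with their undersides at z = 103 mm, each running between the inner faces of the legs it joins and aligned with the legs' outer faces on the other axis.

B is a spool: two coaxial disc flanges of radius 63 mm and thickness 7 mm, joined by a core cylinder of radius 26 mm and height 182 mm. The lower flange rests on z = 0 and the three cylinders share a vertical axis.

The spool is on top of the stool.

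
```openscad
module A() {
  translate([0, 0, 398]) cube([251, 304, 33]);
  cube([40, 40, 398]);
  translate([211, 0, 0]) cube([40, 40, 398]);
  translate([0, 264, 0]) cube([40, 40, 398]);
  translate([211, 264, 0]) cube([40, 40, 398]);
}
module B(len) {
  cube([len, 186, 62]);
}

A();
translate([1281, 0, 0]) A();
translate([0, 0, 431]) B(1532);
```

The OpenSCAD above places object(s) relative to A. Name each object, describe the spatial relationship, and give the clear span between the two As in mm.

A is a stool. B is a beam. A beam spans the tops of two stools. The clear span between the two stools is 1030 mm.

Second stool starts at x = 1281; first ends at x = 251; clear span = 1281 − 251 = 1030 mm.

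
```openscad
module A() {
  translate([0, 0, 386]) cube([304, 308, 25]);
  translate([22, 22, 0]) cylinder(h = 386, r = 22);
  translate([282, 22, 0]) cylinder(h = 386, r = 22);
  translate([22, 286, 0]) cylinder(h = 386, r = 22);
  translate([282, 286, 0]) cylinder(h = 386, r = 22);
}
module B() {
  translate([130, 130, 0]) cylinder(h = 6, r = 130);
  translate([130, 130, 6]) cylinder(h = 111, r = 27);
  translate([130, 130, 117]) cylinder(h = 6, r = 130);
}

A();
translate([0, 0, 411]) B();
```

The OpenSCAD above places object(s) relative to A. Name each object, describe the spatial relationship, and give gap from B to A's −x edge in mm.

A is a stool. B is a spool. The spool is on top of the stool. The gap from the spool to the stool's −x edge is 0 mm.

The spool's min-x is at 0; the stool's min-x is 0; gap = 0 mm.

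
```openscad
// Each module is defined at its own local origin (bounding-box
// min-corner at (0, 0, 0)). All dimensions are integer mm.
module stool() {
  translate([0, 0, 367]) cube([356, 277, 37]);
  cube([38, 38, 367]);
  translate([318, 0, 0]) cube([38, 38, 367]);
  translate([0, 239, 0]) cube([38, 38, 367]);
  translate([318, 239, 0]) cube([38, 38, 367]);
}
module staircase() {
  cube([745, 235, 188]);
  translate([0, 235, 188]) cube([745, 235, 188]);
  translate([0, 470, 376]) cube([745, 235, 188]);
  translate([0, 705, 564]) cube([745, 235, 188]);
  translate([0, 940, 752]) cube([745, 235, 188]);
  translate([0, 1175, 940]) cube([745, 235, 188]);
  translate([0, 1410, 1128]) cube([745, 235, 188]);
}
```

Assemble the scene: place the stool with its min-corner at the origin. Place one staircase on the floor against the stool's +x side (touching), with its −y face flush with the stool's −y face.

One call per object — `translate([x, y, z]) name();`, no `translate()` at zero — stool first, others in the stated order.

stool();
translate([356, 0, 0]) staircase();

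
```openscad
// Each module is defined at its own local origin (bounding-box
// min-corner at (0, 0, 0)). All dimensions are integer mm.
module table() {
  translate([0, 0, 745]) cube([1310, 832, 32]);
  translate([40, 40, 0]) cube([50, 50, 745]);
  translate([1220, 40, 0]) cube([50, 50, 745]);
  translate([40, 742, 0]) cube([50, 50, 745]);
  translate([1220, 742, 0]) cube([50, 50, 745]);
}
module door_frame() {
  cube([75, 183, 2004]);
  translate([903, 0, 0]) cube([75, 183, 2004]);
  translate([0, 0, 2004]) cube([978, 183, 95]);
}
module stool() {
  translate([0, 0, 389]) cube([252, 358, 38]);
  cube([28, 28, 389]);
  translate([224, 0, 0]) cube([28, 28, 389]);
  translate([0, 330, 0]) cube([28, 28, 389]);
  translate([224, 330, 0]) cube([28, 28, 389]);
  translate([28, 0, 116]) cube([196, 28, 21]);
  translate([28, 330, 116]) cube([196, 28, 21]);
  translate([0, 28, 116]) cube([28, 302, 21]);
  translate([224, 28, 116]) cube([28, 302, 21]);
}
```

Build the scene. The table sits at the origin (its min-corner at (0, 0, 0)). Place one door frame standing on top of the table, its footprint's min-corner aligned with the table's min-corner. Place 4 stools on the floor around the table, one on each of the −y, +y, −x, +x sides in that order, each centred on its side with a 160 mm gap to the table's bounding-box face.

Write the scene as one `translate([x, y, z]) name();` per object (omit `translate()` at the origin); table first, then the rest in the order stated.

table();
translate([0, 0, 777]) door_frame();
translate([529, -518, 0]) stool();
translate([529, 992, 0]) stool();
translate([-412, 237, 0]) stool();
translate([1470, 237, 0]) stool();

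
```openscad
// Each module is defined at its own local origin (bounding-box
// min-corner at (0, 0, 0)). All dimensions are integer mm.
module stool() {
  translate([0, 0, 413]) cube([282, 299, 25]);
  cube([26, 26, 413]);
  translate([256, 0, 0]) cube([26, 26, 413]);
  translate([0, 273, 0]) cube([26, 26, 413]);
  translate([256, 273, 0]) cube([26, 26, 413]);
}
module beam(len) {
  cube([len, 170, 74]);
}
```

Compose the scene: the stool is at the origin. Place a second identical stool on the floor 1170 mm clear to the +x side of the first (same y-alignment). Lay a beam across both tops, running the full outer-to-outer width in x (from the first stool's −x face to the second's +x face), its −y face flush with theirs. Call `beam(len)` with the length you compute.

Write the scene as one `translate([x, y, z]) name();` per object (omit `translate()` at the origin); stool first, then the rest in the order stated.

stool();
translate([1452, 0, 0]) stool();
translate([0, 0, 438]) beam(1734);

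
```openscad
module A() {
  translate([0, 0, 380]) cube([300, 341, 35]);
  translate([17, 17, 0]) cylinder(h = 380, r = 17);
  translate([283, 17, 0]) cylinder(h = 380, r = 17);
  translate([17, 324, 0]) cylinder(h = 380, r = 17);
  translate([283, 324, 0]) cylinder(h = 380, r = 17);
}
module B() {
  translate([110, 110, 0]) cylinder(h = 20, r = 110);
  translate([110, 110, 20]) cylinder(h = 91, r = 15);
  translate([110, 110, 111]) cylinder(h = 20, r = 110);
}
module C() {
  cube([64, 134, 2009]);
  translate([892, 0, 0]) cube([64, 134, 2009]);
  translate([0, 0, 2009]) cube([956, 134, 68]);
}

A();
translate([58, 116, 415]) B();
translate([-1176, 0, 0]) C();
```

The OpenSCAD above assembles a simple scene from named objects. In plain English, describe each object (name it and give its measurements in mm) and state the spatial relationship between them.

A is a four-legged stool. The seat is 300×341 mm, 35 mm thick, top at z = 415 mm. It stands on four round legs, each 34 mm in diameter, from z = 0 to the seat underside, each leg's axis is inset half a diameter from the nearest pair of seat edges (so the leg's bounding box is flush with the corner).

B is a spool: two coaxial disc flanges of radius 110 mm and thickness 20 mm, joined by a core cylinder of radius 15 mm and height 91 mm. The lower flange rests on z = 0 and the three cylinders share a vertical axis.

C is a rectangular door frame: two vertical jambs of 64×134 mm section, 2009 mm tall, with a clear opening 828 mm wide between their inner faces. A header 68 mm tall and 134 mm deep lies on top of the jambs and spans the full outside width.

The spool is on top of the stool. The door frame is on the floor beside the stool on its −x side.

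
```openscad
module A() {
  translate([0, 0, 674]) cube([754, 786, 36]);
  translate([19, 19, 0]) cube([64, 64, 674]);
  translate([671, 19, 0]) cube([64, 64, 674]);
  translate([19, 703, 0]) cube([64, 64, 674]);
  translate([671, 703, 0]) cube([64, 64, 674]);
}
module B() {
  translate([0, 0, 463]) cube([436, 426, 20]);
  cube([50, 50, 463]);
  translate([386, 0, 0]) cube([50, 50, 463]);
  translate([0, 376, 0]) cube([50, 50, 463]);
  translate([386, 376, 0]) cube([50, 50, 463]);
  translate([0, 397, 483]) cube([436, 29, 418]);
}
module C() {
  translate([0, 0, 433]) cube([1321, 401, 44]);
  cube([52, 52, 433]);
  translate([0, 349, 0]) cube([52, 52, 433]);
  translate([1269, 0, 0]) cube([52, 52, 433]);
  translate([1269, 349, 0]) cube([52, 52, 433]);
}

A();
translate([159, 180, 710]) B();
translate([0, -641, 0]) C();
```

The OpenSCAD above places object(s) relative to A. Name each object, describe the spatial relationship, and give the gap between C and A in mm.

The bench's nearest face is 240 mm from the table's −y face.

A is a table. B is a chair. C is a bench. The chair is on top of the table, centred. The bench is on the floor beside the table on its −y side. The gap between the bench and the table is 240 mm.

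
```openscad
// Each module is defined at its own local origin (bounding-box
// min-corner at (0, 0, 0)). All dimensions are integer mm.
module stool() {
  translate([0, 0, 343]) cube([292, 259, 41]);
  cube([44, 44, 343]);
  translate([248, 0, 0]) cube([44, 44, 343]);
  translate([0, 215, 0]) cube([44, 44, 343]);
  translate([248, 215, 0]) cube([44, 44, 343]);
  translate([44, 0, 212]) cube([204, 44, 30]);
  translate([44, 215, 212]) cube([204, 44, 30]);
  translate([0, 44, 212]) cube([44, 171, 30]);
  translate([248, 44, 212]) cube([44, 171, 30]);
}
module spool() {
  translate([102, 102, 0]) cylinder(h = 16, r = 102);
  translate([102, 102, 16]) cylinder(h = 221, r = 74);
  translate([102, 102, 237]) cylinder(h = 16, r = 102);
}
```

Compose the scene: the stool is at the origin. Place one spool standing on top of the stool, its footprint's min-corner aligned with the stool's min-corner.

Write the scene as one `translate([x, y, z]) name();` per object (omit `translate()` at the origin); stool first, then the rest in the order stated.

stool();
translate([0, 0, 384]) spool();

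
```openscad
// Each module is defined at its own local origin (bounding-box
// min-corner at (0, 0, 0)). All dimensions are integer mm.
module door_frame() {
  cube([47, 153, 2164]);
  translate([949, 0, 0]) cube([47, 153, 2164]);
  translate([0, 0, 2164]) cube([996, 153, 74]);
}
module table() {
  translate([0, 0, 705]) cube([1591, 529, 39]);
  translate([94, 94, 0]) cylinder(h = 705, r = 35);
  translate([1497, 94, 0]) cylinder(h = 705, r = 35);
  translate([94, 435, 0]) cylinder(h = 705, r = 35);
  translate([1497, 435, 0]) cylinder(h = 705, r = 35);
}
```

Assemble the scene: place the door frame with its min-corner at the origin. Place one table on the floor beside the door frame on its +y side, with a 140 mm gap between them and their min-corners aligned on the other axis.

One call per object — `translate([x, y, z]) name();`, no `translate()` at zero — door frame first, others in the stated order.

door_frame();
translate([0, 293, 0]) table();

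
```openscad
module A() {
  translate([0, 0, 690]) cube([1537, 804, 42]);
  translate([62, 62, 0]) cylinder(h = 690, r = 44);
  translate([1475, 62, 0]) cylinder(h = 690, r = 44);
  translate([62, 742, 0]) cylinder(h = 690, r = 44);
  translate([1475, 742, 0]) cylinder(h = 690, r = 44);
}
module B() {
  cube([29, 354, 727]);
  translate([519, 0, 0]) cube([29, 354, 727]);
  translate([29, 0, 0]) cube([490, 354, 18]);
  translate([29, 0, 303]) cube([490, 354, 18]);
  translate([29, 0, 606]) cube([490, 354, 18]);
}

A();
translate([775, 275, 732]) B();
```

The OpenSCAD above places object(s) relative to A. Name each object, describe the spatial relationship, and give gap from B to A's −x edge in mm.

A is a table. B is a bookshelf. The bookshelf is on top of the table. The gap from the bookshelf to the table's −x edge is 775 mm.

The bookshelf's min-x is at 775; the table's min-x is 0; gap = 775 mm.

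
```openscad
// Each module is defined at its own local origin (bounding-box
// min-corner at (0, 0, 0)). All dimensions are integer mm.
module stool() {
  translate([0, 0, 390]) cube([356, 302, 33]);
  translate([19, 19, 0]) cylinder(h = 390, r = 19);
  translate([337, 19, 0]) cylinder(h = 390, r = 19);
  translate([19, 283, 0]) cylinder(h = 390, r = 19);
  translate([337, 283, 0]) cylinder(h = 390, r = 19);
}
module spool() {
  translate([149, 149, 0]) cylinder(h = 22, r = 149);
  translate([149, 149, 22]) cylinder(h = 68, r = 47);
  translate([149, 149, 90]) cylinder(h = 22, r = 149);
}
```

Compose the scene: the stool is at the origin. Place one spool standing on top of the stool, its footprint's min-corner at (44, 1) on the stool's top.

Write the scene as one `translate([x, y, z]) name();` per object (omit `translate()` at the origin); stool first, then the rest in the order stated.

stool();
translate([44, 1, 423]) spool();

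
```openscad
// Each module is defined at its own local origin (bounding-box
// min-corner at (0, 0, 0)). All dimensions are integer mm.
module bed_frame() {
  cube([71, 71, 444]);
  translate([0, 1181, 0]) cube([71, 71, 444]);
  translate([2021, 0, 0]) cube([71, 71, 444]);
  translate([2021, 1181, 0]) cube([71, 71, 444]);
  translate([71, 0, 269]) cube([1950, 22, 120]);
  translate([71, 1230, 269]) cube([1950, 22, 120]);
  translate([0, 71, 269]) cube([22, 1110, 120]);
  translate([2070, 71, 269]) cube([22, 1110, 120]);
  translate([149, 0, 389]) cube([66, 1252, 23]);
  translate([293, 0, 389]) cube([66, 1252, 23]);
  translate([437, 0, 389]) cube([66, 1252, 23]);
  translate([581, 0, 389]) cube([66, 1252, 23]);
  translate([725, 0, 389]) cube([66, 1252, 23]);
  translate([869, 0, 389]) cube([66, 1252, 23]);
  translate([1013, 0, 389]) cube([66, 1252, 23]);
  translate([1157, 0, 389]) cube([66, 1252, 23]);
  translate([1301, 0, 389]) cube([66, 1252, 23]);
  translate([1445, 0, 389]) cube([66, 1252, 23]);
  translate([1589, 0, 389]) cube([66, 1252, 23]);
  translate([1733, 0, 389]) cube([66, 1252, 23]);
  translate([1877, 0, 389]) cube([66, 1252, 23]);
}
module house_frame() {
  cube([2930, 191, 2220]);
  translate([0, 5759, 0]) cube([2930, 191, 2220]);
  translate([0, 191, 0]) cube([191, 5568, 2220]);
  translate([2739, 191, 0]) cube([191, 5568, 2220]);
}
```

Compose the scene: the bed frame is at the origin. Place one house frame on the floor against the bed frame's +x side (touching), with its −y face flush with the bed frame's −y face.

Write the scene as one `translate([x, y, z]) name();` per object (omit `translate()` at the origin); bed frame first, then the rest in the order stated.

bed_frame();
translate([2092, 0, 0]) house_frame();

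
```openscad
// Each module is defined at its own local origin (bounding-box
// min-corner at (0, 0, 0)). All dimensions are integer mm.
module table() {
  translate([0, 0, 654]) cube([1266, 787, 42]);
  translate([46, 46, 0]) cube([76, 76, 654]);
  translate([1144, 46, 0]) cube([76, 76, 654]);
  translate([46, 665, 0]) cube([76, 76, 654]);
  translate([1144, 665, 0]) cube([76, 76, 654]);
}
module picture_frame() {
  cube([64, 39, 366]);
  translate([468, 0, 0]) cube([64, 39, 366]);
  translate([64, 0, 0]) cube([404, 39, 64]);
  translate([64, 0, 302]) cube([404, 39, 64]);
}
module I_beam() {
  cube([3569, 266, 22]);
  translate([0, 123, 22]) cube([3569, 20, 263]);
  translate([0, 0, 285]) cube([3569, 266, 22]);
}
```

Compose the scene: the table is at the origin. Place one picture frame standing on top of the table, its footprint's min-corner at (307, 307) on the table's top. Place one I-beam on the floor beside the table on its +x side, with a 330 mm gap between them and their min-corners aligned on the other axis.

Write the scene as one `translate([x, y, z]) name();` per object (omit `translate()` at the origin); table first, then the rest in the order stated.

table();
translate([307, 307, 696]) picture_frame();
translate([1596, 0, 0]) I_beam();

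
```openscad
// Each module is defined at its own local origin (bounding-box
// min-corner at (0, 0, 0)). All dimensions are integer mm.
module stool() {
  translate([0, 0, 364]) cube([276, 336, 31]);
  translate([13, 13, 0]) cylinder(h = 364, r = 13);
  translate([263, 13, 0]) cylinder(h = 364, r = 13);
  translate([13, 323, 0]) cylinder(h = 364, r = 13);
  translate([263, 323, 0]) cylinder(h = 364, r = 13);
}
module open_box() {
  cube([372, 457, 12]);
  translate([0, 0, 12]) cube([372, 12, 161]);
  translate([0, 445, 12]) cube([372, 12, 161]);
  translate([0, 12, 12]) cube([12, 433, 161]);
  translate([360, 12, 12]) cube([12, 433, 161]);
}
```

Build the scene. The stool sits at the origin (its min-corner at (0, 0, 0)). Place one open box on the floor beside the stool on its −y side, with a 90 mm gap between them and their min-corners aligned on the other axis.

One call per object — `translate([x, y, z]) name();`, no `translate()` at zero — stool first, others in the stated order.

stool();
translate([0, -547, 0]) open_box();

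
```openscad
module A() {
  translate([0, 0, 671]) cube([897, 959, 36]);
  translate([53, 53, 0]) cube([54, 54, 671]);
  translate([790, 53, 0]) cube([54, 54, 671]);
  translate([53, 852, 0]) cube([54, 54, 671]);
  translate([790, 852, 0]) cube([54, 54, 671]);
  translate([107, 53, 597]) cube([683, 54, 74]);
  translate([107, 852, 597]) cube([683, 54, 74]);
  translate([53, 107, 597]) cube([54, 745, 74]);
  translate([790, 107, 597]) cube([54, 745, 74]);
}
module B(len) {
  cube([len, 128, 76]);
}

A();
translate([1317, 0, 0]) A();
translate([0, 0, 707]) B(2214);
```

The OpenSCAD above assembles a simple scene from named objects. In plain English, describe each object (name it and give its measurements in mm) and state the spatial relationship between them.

A is a table with a 897×959 mm rectangular top, 36 mm thick, top surface at z = 707 mm, supported by four 54×54 mm square legs, each inset 53 mm from the nearest pair of top edges, running from the floor. Four apron rails, 54 mm thick and 74 mm tall, run between adjacent legs with their top edges flush with the underside of the top and their outer faces flush with the legs' outer faces.

B is a rectangular beam 2214 mm long (x), 128 mm deep (y), 76 mm thick (z).

The beam spans the tops of two tables placed 420 mm apart, resting at z = 707 mm.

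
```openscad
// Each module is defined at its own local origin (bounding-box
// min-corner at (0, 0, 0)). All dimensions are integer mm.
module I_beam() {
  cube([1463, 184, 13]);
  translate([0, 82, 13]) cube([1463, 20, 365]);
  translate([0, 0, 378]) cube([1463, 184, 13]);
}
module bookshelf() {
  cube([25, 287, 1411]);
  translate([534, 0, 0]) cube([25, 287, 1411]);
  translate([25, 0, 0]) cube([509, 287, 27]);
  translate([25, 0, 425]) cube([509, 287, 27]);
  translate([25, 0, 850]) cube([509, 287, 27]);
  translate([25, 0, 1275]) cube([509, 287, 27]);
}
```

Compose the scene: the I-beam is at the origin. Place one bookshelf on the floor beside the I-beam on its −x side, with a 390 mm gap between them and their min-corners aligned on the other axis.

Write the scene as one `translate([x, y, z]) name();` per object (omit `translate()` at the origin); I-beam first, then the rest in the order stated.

I_beam();
translate([-949, 0, 0]) bookshelf();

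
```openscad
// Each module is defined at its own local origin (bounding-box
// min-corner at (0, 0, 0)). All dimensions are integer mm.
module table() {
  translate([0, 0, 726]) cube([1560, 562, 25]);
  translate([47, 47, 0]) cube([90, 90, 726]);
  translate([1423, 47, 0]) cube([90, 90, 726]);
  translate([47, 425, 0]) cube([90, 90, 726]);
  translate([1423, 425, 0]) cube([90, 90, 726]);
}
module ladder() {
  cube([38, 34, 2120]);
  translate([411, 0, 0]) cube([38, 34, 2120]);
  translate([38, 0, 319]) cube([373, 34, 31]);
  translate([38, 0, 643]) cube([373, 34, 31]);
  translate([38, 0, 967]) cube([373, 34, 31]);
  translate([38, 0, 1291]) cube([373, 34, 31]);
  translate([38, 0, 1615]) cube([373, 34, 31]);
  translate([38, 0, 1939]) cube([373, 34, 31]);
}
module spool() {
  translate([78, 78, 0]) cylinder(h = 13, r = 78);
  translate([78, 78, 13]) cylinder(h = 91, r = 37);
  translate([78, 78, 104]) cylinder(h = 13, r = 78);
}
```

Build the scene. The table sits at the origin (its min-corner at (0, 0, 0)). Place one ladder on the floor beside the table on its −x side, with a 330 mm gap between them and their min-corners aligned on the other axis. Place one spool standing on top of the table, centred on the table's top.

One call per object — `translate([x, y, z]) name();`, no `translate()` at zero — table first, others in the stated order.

table();
translate([-779, 0, 0]) ladder();
translate([702, 203, 751]) spool();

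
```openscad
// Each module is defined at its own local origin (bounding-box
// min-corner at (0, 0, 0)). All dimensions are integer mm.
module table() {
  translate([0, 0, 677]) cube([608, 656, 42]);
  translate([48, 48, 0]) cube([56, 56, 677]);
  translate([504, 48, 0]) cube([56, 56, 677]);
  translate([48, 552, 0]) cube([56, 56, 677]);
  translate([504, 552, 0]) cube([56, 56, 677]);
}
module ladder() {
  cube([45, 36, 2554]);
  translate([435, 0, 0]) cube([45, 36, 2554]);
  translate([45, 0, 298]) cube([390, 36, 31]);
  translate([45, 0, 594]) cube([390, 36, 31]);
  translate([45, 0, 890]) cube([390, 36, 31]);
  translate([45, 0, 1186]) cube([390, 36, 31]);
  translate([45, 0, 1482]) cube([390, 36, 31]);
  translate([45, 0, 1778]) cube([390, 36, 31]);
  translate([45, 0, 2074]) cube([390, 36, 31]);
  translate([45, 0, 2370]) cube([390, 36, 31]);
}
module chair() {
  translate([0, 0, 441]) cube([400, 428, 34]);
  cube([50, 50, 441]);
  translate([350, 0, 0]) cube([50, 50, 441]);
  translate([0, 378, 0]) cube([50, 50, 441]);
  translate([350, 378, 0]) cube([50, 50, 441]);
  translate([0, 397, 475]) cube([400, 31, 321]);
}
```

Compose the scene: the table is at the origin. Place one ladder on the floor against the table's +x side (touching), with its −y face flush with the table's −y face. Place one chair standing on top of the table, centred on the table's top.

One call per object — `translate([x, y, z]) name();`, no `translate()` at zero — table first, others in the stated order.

table();
translate([608, 0, 0]) ladder();
translate([104, 114, 719]) chair();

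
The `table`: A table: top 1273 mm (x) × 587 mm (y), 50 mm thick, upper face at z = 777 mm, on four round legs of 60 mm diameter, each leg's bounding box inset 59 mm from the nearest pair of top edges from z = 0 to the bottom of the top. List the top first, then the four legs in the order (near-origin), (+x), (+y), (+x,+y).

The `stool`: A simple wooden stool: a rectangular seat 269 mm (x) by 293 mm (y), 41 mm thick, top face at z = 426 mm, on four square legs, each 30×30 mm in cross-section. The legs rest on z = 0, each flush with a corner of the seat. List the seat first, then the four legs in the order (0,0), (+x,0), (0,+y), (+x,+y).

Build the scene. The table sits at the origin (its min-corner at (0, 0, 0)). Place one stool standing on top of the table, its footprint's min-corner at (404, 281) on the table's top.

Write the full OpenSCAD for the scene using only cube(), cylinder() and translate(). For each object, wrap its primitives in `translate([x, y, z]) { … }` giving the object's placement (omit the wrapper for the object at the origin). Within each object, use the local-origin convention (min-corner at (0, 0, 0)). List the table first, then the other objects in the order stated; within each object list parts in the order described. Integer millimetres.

translate([0, 0, 727]) cube([1273, 587, 50]);
translate([89, 89, 0]) cylinder(h = 727, r = 30);
translate([1184, 89, 0]) cylinder(h = 727, r = 30);
translate([89, 498, 0]) cylinder(h = 727, r = 30);
translate([1184, 498, 0]) cylinder(h = 727, r = 30);
translate([404, 281, 777]) {
  translate([0, 0, 385]) cube([269, 293, 41]);
  cube([30, 30, 385]);
  translate([239, 0, 0]) cube([30, 30, 385]);
  translate([0, 263, 0]) cube([30, 30, 385]);
  translate([239, 263, 0]) cube([30, 30, 385]);
}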